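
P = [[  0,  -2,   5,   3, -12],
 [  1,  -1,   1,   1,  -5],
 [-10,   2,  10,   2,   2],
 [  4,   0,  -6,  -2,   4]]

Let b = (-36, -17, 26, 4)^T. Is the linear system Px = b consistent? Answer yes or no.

yes

Row reduce the augmented matrix [P | b].
Swap R1 ↔ R2
R3 ← R3 + (10)·R1: [0, -8, 20, 12, -48, -144]
R4 ← R4 − (4)·R1: [0, 4, -10, -6, 24, 72]
R3 ← R3 − (4)·R2: [0, 0, 0, 0, 0, 0]
R4 ← R4 + (2)·R2: [0, 0, 0, 0, 0, 0]
The echelon form has 2 nonzero rows, and every pivot lies in the first 5 columns, so rank(P) = rank([P|b]) = 2.
The system is consistent.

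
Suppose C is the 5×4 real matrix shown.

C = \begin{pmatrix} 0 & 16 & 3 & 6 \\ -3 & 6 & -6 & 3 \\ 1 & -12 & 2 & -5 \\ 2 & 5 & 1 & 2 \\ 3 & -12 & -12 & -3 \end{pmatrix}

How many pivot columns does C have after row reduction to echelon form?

Row reduce to echelon form.
Swap R1 ↔ R2
R3 ← R3 + (1/3)·R1: [0, -10, 0, -4]
R4 ← R4 + (2/3)·R1: [0, 9, -3, 4]
R5 ← R5 + R1: [0, -6, -18, 0]
R3 ← R3 + (5/8)·R2: [0, 0, 15/8, -1/4]
R4 ← R4 − (9/16)·R2: [0, 0, -75/16, 5/8]
R5 ← R5 + (3/8)·R2: [0, 0, -135/8, 9/4]
R4 ← R4 + (5/2)·R3: [0, 0, 0, 0]
R5 ← R5 + (9)·R3: [0, 0, 0, 0]
Echelon form has 3 nonzero rows, so rank(C) = 3.
Each nonzero row contributes one pivot column: 3 pivot columns.

3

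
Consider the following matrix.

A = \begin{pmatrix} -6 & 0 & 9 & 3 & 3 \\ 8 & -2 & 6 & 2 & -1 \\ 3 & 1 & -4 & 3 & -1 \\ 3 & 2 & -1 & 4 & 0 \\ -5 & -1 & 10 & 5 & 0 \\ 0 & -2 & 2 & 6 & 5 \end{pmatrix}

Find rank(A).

5

Row reduce to echelon form.
R2 ← R2 + (4/3)·R1: [0, -2, 18, 6, 3]
R3 ← R3 + (1/2)·R1: [0, 1, 1/2, 9/2, 1/2]
R4 ← R4 + (1/2)·R1: [0, 2, 7/2, 11/2, 3/2]
R5 ← R5 − (5/6)·R1: [0, -1, 5/2, 5/2, -5/2]
R3 ← R3 + (1/2)·R2: [0, 0, 19/2, 15/2, 2]
R4 ← R4 + R2: [0, 0, 43/2, 23/2, 9/2]
R5 ← R5 − (1/2)·R2: [0, 0, -13/2, -1/2, -4]
R6 ← R6 − R2: [0, 0, -16, 0, 2]
R4 ← R4 − (43/19)·R3: [0, 0, 0, -104/19, -1/38]
R5 ← R5 + (13/19)·R3: [0, 0, 0, 88/19, -50/19]
R6 ← R6 + (32/19)·R3: [0, 0, 0, 240/19, 102/19]
R5 ← R5 + (11/13)·R4: [0, 0, 0, 0, -69/26]
R6 ← R6 + (30/13)·R4: [0, 0, 0, 0, 69/13]
R6 ← R6 + (2)·R5: [0, 0, 0, 0, 0]
Echelon form has 5 nonzero rows, so rank(A) = 5.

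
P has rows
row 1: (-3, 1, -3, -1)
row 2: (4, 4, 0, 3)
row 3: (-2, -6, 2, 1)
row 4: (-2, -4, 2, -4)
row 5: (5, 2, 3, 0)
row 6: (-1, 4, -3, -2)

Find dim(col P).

3

Row reduce to echelon form.
R2 ← R2 + (4/3)·R1: [0, 16/3, -4, 5/3]
R3 ← R3 − (2/3)·R1: [0, -20/3, 4, 5/3]
R4 ← R4 − (2/3)·R1: [0, -14/3, 4, -10/3]
R5 ← R5 + (5/3)·R1: [0, 11/3, -2, -5/3]
R6 ← R6 − (1/3)·R1: [0, 11/3, -2, -5/3]
R3 ← R3 + (5/4)·R2: [0, 0, -1, 15/4]
R4 ← R4 + (7/8)·R2: [0, 0, 1/2, -15/8]
R5 ← R5 − (11/16)·R2: [0, 0, 3/4, -45/16]
R6 ← R6 − (11/16)·R2: [0, 0, 3/4, -45/16]
R4 ← R4 + (1/2)·R3: [0, 0, 0, 0]
R5 ← R5 + (3/4)·R3: [0, 0, 0, 0]
R6 ← R6 + (3/4)·R3: [0, 0, 0, 0]
Echelon form has 3 nonzero rows, so rank(P) = 3.
The column space has dimension equal to the rank: 3.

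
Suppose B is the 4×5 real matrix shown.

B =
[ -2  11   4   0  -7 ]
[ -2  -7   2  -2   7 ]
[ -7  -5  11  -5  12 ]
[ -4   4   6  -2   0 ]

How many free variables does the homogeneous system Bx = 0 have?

Row reduce to echelon form.
R2 ← R2 − R1: [0, -18, -2, -2, 14]
R3 ← R3 − (7/2)·R1: [0, -87/2, -3, -5, 73/2]
R4 ← R4 − (2)·R1: [0, -18, -2, -2, 14]
R3 ← R3 − (29/12)·R2: [0, 0, 11/6, -1/6, 8/3]
R4 ← R4 − R2: [0, 0, 0, 0, 0]
3 nonzero rows, so rank(B) = 3.
B has 5 columns; by rank–nullity, nullity = 5 − 3 = 2.

2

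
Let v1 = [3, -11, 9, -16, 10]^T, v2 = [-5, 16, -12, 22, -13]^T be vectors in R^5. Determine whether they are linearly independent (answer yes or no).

yes

Form the matrix with these vectors as rows and row reduce.
R2 ← R2 + (5/3)·R1: [0, -7/3, 3, -14/3, 11/3]
2 nonzero rows, so the 2 vectors span a space of dimension 2.
Since 2 = 2, the vectors are linearly independent.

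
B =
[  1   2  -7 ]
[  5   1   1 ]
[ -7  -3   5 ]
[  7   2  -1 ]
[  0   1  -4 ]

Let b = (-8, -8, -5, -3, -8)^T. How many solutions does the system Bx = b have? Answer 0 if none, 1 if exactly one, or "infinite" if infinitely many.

Row reduce the augmented matrix [B | b].
R2 ← R2 − (5)·R1: [0, -9, 36, 32]
R3 ← R3 + (7)·R1: [0, 11, -44, -61]
R4 ← R4 − (7)·R1: [0, -12, 48, 53]
R3 ← R3 + (11/9)·R2: [0, 0, 0, -197/9]
R4 ← R4 − (4/3)·R2: [0, 0, 0, 31/3]
R5 ← R5 + (1/9)·R2: [0, 0, 0, -40/9]
R4 ← R4 + (93/197)·R3: [0, 0, 0, 0]
R5 ← R5 − (40/197)·R3: [0, 0, 0, 0]
The echelon form has 3 nonzero rows; the last pivot sits in the augmented column, so rank(B) = 2 but rank([B|b]) = 3.
Since the ranks differ, the system is inconsistent.
It has no solutions.

0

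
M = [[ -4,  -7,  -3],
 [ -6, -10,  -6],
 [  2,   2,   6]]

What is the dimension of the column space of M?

2

Row reduce to echelon form.
R2 ← R2 − (3/2)·R1: [0, 1/2, -3/2]
R3 ← R3 + (1/2)·R1: [0, -3/2, 9/2]
R3 ← R3 + (3)·R2: [0, 0, 0]
Echelon form has 2 nonzero rows, so rank(M) = 2.
The column space has dimension equal to the rank: 2.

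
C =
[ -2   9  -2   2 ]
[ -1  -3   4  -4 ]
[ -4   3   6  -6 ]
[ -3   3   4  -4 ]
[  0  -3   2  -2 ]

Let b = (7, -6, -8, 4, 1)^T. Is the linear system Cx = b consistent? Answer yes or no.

Row reduce the augmented matrix [C | b].
R2 ← R2 − (1/2)·R1: [0, -15/2, 5, -5, -19/2]
R3 ← R3 − (2)·R1: [0, -15, 10, -10, -22]
R4 ← R4 − (3/2)·R1: [0, -21/2, 7, -7, -13/2]
R3 ← R3 − (2)·R2: [0, 0, 0, 0, -3]
R4 ← R4 − (7/5)·R2: [0, 0, 0, 0, 34/5]
R5 ← R5 − (2/5)·R2: [0, 0, 0, 0, 24/5]
R4 ← R4 + (34/15)·R3: [0, 0, 0, 0, 0]
R5 ← R5 + (8/5)·R3: [0, 0, 0, 0, 0]
The echelon form has 3 nonzero rows; the last pivot sits in the augmented column, so rank(C) = 2 but rank([C|b]) = 3.
Since the ranks differ, the system is inconsistent.

no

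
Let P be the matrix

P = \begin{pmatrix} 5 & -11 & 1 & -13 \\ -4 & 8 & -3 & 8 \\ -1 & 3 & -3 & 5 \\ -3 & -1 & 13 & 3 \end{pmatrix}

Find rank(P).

Row reduce to echelon form.
R2 ← R2 + (4/5)·R1: [0, -4/5, -11/5, -12/5]
R3 ← R3 + (1/5)·R1: [0, 4/5, -14/5, 12/5]
R4 ← R4 + (3/5)·R1: [0, -38/5, 68/5, -24/5]
R3 ← R3 + R2: [0, 0, -5, 0]
R4 ← R4 − (19/2)·R2: [0, 0, 69/2, 18]
R4 ← R4 + (69/10)·R3: [0, 0, 0, 18]
Echelon form has 4 nonzero rows, so rank(P) = 4.

4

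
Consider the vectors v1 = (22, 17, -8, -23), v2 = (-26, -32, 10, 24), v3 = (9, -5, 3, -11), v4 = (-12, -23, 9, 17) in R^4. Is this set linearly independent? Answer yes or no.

Form the matrix with these vectors as rows and row reduce.
R2 ← R2 + (13/11)·R1: [0, -131/11, 6/11, -35/11]
R3 ← R3 − (9/22)·R1: [0, -263/22, 69/11, -35/22]
R4 ← R4 + (6/11)·R1: [0, -151/11, 51/11, 49/11]
R3 ← R3 − (263/262)·R2: [0, 0, 750/131, 210/131]
R4 ← R4 − (151/131)·R2: [0, 0, 525/131, 1064/131]
R4 ← R4 − (7/10)·R3: [0, 0, 0, 7]
4 nonzero rows, so the 4 vectors span a space of dimension 4.
Since 4 = 4, the vectors are linearly independent.

yes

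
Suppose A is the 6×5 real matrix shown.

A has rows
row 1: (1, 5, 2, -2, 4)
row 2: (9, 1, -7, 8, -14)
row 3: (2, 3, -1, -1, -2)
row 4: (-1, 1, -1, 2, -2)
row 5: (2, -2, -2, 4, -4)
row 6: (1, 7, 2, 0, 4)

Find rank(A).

4

Row reduce to echelon form.
R2 ← R2 − (9)·R1: [0, -44, -25, 26, -50]
R3 ← R3 − (2)·R1: [0, -7, -5, 3, -10]
R4 ← R4 + R1: [0, 6, 1, 0, 2]
R5 ← R5 − (2)·R1: [0, -12, -6, 8, -12]
R6 ← R6 − R1: [0, 2, 0, 2, 0]
R3 ← R3 − (7/44)·R2: [0, 0, -45/44, -25/22, -45/22]
R4 ← R4 + (3/22)·R2: [0, 0, -53/22, 39/11, -53/11]
R5 ← R5 − (3/11)·R2: [0, 0, 9/11, 10/11, 18/11]
R6 ← R6 + (1/22)·R2: [0, 0, -25/22, 35/11, -25/11]
R4 ← R4 − (106/45)·R3: [0, 0, 0, 56/9, 0]
R5 ← R5 + (4/5)·R3: [0, 0, 0, 0, 0]
R6 ← R6 − (10/9)·R3: [0, 0, 0, 40/9, 0]
R6 ← R6 − (5/7)·R4: [0, 0, 0, 0, 0]
Echelon form has 4 nonzero rows, so rank(A) = 4.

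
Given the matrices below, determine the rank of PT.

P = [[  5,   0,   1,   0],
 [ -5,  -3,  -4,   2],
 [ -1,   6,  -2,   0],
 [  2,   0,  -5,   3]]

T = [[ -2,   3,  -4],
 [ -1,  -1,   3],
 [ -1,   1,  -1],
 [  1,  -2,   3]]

2

First compute PT:
[[-11,  16, -21],
 [ 19, -20,  21],
 [ -2, -11,  24],
 [  4,  -5,   6]]
Now row reduce the product.
R2 ← R2 + (19/11)·R1: [0, 84/11, -168/11]
R3 ← R3 − (2/11)·R1: [0, -153/11, 306/11]
R4 ← R4 + (4/11)·R1: [0, 9/11, -18/11]
R3 ← R3 + (51/28)·R2: [0, 0, 0]
R4 ← R4 − (3/28)·R2: [0, 0, 0]
2 nonzero rows, so rank(PT) = 2.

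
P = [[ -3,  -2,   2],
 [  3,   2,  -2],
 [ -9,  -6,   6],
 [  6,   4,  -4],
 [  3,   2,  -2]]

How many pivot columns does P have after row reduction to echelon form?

1

Row reduce to echelon form.
R2 ← R2 + R1: [0, 0, 0]
R3 ← R3 − (3)·R1: [0, 0, 0]
R4 ← R4 + (2)·R1: [0, 0, 0]
R5 ← R5 + R1: [0, 0, 0]
Echelon form has 1 nonzero row, so rank(P) = 1.
Each nonzero row contributes one pivot column: 1 pivot columns.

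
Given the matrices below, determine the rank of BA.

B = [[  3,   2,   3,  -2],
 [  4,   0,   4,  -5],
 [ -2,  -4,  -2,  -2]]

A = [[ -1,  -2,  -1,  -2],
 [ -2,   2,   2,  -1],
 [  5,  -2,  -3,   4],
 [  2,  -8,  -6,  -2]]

First compute BA:
[[  4,   8,   4,   8],
 [  6,  24,  14,  18],
 [ -4,  16,  12,   4]]
Now row reduce the product.
R2 ← R2 − (3/2)·R1: [0, 12, 8, 6]
R3 ← R3 + R1: [0, 24, 16, 12]
R3 ← R3 − (2)·R2: [0, 0, 0, 0]
2 nonzero rows, so rank(BA) = 2.

2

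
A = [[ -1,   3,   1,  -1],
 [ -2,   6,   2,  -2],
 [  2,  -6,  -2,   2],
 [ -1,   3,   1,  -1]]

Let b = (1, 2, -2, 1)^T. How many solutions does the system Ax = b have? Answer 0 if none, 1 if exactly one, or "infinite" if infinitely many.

Row reduce the augmented matrix [A | b].
R2 ← R2 − (2)·R1: [0, 0, 0, 0, 0]
R3 ← R3 + (2)·R1: [0, 0, 0, 0, 0]
R4 ← R4 − R1: [0, 0, 0, 0, 0]
The echelon form has 1 nonzero rows, and every pivot lies in the first 4 columns, so rank(A) = rank([A|b]) = 1.
The system is consistent.
rank = 1 < 4 unknowns, so there are infinitely many solutions.

infinite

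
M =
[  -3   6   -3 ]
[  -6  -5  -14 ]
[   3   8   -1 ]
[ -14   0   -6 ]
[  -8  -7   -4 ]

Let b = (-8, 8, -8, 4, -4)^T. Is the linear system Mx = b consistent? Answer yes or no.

Row reduce the augmented matrix [M | b].
R2 ← R2 − (2)·R1: [0, -17, -8, 24]
R3 ← R3 + R1: [0, 14, -4, -16]
R4 ← R4 − (14/3)·R1: [0, -28, 8, 124/3]
R5 ← R5 − (8/3)·R1: [0, -23, 4, 52/3]
R3 ← R3 + (14/17)·R2: [0, 0, -180/17, 64/17]
R4 ← R4 − (28/17)·R2: [0, 0, 360/17, 92/51]
R5 ← R5 − (23/17)·R2: [0, 0, 252/17, -772/51]
R4 ← R4 + (2)·R3: [0, 0, 0, 28/3]
R5 ← R5 + (7/5)·R3: [0, 0, 0, -148/15]
R5 ← R5 + (37/35)·R4: [0, 0, 0, 0]
The echelon form has 4 nonzero rows; the last pivot sits in the augmented column, so rank(M) = 3 but rank([M|b]) = 4.
Since the ranks differ, the system is inconsistent.

no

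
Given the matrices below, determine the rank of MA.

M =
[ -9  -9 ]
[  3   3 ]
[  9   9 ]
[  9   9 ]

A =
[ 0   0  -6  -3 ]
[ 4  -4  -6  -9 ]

First compute MA:
[[-36,  36, 108, 108],
 [ 12, -12, -36, -36],
 [ 36, -36, -108, -108],
 [ 36, -36, -108, -108]]
Now row reduce the product.
R2 ← R2 + (1/3)·R1: [0, 0, 0, 0]
R3 ← R3 + R1: [0, 0, 0, 0]
R4 ← R4 + R1: [0, 0, 0, 0]
1 nonzero row, so rank(MA) = 1.

1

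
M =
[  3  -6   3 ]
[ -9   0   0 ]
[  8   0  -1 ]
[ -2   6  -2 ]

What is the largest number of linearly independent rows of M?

3

Row reduce to echelon form.
R2 ← R2 + (3)·R1: [0, -18, 9]
R3 ← R3 − (8/3)·R1: [0, 16, -9]
R4 ← R4 + (2/3)·R1: [0, 2, 0]
R3 ← R3 + (8/9)·R2: [0, 0, -1]
R4 ← R4 + (1/9)·R2: [0, 0, 1]
R4 ← R4 + R3: [0, 0, 0]
Echelon form has 3 nonzero rows, so rank(M) = 3.
The rank gives the maximum number of linearly independent rows: 3.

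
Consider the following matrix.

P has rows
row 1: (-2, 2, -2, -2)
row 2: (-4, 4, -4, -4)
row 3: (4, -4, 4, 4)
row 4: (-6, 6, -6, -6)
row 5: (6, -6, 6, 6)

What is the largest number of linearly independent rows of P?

Row reduce to echelon form.
R2 ← R2 − (2)·R1: [0, 0, 0, 0]
R3 ← R3 + (2)·R1: [0, 0, 0, 0]
R4 ← R4 − (3)·R1: [0, 0, 0, 0]
R5 ← R5 + (3)·R1: [0, 0, 0, 0]
Echelon form has 1 nonzero row, so rank(P) = 1.
The rank gives the maximum number of linearly independent rows: 1.

1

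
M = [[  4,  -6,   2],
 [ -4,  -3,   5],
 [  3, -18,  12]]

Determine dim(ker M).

1

Row reduce to echelon form.
R2 ← R2 + R1: [0, -9, 7]
R3 ← R3 − (3/4)·R1: [0, -27/2, 21/2]
R3 ← R3 − (3/2)·R2: [0, 0, 0]
2 nonzero rows, so rank(M) = 2.
M has 3 columns; by rank–nullity, nullity = 3 − 2 = 1.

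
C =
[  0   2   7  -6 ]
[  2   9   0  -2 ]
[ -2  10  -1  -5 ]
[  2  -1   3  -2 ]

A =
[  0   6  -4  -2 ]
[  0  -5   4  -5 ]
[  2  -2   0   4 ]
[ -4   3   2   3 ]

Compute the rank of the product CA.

4

First compute CA:
[[ 38, -42,  -4,   0],
 [  8, -39,  24, -55],
 [ 18, -75,  38, -65],
 [ 14,   5, -16,   7]]
Now row reduce the product.
R2 ← R2 − (4/19)·R1: [0, -573/19, 472/19, -55]
R3 ← R3 − (9/19)·R1: [0, -1047/19, 758/19, -65]
R4 ← R4 − (7/19)·R1: [0, 389/19, -276/19, 7]
R3 ← R3 − (349/191)·R2: [0, 0, -1050/191, 6780/191]
R4 ← R4 + (389/573)·R2: [0, 0, 1340/573, -17384/573]
R4 ← R4 + (134/315)·R3: [0, 0, 0, -320/21]
4 nonzero rows, so rank(CA) = 4.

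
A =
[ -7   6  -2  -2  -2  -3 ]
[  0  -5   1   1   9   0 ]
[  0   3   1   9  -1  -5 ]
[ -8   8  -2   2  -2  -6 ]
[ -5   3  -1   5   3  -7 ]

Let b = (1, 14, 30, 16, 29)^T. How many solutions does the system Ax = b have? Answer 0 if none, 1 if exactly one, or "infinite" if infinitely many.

Row reduce the augmented matrix [A | b].
R4 ← R4 − (8/7)·R1: [0, 8/7, 2/7, 30/7, 2/7, -18/7, 104/7]
R5 ← R5 − (5/7)·R1: [0, -9/7, 3/7, 45/7, 31/7, -34/7, 198/7]
R3 ← R3 + (3/5)·R2: [0, 0, 8/5, 48/5, 22/5, -5, 192/5]
R4 ← R4 + (8/35)·R2: [0, 0, 18/35, 158/35, 82/35, -18/7, 632/35]
R5 ← R5 − (9/35)·R2: [0, 0, 6/35, 216/35, 74/35, -34/7, 864/35]
R4 ← R4 − (9/28)·R3: [0, 0, 0, 10/7, 13/14, -27/28, 40/7]
R5 ← R5 − (3/28)·R3: [0, 0, 0, 36/7, 23/14, -121/28, 144/7]
R5 ← R5 − (18/5)·R4: [0, 0, 0, 0, -17/10, -17/20, 0]
The echelon form has 5 nonzero rows, and every pivot lies in the first 6 columns, so rank(A) = rank([A|b]) = 5.
The system is consistent.
rank = 5 < 6 unknowns, so there are infinitely many solutions.

infinite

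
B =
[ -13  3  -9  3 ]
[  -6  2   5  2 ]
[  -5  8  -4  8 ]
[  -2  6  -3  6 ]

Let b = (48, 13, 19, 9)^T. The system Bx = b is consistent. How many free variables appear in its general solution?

Row reduce the augmented matrix [B | b].
R2 ← R2 − (6/13)·R1: [0, 8/13, 119/13, 8/13, -119/13]
R3 ← R3 − (5/13)·R1: [0, 89/13, -7/13, 89/13, 7/13]
R4 ← R4 − (2/13)·R1: [0, 72/13, -21/13, 72/13, 21/13]
R3 ← R3 − (89/8)·R2: [0, 0, -819/8, 0, 819/8]
R4 ← R4 − (9)·R2: [0, 0, -84, 0, 84]
R4 ← R4 − (32/39)·R3: [0, 0, 0, 0, 0]
The echelon form has 3 nonzero rows, and every pivot lies in the first 4 columns, so rank(B) = rank([B|b]) = 3.
The system is consistent.
Free variables = (unknowns) − (rank) = 4 − 3 = 1.

1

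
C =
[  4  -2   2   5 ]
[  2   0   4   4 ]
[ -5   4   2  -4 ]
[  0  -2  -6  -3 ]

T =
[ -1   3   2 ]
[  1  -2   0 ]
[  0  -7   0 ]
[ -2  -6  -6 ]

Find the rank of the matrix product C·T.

First compute CT:
[[-16, -28, -22],
 [-10, -46, -20],
 [ 17, -13,  14],
 [  4,  64,  18]]
Now row reduce the product.
R2 ← R2 − (5/8)·R1: [0, -57/2, -25/4]
R3 ← R3 + (17/16)·R1: [0, -171/4, -75/8]
R4 ← R4 + (1/4)·R1: [0, 57, 25/2]
R3 ← R3 − (3/2)·R2: [0, 0, 0]
R4 ← R4 + (2)·R2: [0, 0, 0]
2 nonzero rows, so rank(CT) = 2.

2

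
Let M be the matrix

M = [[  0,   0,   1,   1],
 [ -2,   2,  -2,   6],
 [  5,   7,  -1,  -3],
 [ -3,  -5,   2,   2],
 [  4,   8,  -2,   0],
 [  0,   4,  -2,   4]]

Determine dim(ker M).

Row reduce to echelon form.
Swap R1 ↔ R2
R3 ← R3 + (5/2)·R1: [0, 12, -6, 12]
R4 ← R4 − (3/2)·R1: [0, -8, 5, -7]
R5 ← R5 + (2)·R1: [0, 12, -6, 12]
Swap R2 ↔ R3
R4 ← R4 + (2/3)·R2: [0, 0, 1, 1]
R5 ← R5 − R2: [0, 0, 0, 0]
R6 ← R6 − (1/3)·R2: [0, 0, 0, 0]
R4 ← R4 − R3: [0, 0, 0, 0]
3 nonzero rows, so rank(M) = 3.
M has 4 columns; by rank–nullity, nullity = 4 − 3 = 1.

1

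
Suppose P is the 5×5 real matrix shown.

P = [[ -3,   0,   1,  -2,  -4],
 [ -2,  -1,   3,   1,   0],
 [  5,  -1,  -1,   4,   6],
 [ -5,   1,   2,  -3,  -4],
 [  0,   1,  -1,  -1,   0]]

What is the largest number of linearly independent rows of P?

Row reduce to echelon form.
R2 ← R2 − (2/3)·R1: [0, -1, 7/3, 7/3, 8/3]
R3 ← R3 + (5/3)·R1: [0, -1, 2/3, 2/3, -2/3]
R4 ← R4 − (5/3)·R1: [0, 1, 1/3, 1/3, 8/3]
R3 ← R3 − R2: [0, 0, -5/3, -5/3, -10/3]
R4 ← R4 + R2: [0, 0, 8/3, 8/3, 16/3]
R5 ← R5 + R2: [0, 0, 4/3, 4/3, 8/3]
R4 ← R4 + (8/5)·R3: [0, 0, 0, 0, 0]
R5 ← R5 + (4/5)·R3: [0, 0, 0, 0, 0]
Echelon form has 3 nonzero rows, so rank(P) = 3.
The rank gives the maximum number of linearly independent rows: 3.

3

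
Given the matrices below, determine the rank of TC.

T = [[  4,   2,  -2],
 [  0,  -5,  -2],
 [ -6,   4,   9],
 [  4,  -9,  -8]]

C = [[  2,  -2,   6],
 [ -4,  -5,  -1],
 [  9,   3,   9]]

First compute TC:
[[-18, -24,   4],
 [  2,  19, -13],
 [ 53,  19,  41],
 [-28,  13, -39]]
Now row reduce the product.
R2 ← R2 + (1/9)·R1: [0, 49/3, -113/9]
R3 ← R3 + (53/18)·R1: [0, -155/3, 475/9]
R4 ← R4 − (14/9)·R1: [0, 151/3, -407/9]
R3 ← R3 + (155/49)·R2: [0, 0, 640/49]
R4 ← R4 − (151/49)·R2: [0, 0, -320/49]
R4 ← R4 + (1/2)·R3: [0, 0, 0]
3 nonzero rows, so rank(TC) = 3.

3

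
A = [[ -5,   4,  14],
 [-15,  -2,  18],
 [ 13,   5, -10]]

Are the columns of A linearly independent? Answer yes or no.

no

Row reduce A to echelon form.
R2 ← R2 − (3)·R1: [0, -14, -24]
R3 ← R3 + (13/5)·R1: [0, 77/5, 132/5]
R3 ← R3 + (11/10)·R2: [0, 0, 0]
2 pivots among 3 columns.
Only 2 < 3 pivot columns, so the columns are linearly dependent.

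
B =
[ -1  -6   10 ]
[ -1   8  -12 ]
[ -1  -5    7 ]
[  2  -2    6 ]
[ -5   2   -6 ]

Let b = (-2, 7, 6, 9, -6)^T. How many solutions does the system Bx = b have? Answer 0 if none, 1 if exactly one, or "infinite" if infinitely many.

Row reduce the augmented matrix [B | b].
R2 ← R2 − R1: [0, 14, -22, 9]
R3 ← R3 − R1: [0, 1, -3, 8]
R4 ← R4 + (2)·R1: [0, -14, 26, 5]
R5 ← R5 − (5)·R1: [0, 32, -56, 4]
R3 ← R3 − (1/14)·R2: [0, 0, -10/7, 103/14]
R4 ← R4 + R2: [0, 0, 4, 14]
R5 ← R5 − (16/7)·R2: [0, 0, -40/7, -116/7]
R4 ← R4 + (14/5)·R3: [0, 0, 0, 173/5]
R5 ← R5 − (4)·R3: [0, 0, 0, -46]
R5 ← R5 + (230/173)·R4: [0, 0, 0, 0]
The echelon form has 4 nonzero rows; the last pivot sits in the augmented column, so rank(B) = 3 but rank([B|b]) = 4.
Since the ranks differ, the system is inconsistent.
It has no solutions.

0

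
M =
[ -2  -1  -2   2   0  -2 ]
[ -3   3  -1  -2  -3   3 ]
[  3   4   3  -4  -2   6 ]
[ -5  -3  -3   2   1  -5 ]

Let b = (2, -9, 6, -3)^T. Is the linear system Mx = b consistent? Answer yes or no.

Row reduce the augmented matrix [M | b].
R2 ← R2 − (3/2)·R1: [0, 9/2, 2, -5, -3, 6, -12]
R3 ← R3 + (3/2)·R1: [0, 5/2, 0, -1, -2, 3, 9]
R4 ← R4 − (5/2)·R1: [0, -1/2, 2, -3, 1, 0, -8]
R3 ← R3 − (5/9)·R2: [0, 0, -10/9, 16/9, -1/3, -1/3, 47/3]
R4 ← R4 + (1/9)·R2: [0, 0, 20/9, -32/9, 2/3, 2/3, -28/3]
R4 ← R4 + (2)·R3: [0, 0, 0, 0, 0, 0, 22]
The echelon form has 4 nonzero rows; the last pivot sits in the augmented column, so rank(M) = 3 but rank([M|b]) = 4.
Since the ranks differ, the system is inconsistent.

no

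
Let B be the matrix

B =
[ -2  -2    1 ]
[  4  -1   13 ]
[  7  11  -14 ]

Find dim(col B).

3

Row reduce to echelon form.
R2 ← R2 + (2)·R1: [0, -5, 15]
R3 ← R3 + (7/2)·R1: [0, 4, -21/2]
R3 ← R3 + (4/5)·R2: [0, 0, 3/2]
Echelon form has 3 nonzero rows, so rank(B) = 3.
The column space has dimension equal to the rank: 3.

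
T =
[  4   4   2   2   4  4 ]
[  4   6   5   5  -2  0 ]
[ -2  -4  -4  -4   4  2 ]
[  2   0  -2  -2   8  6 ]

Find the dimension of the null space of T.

4

Row reduce to echelon form.
R2 ← R2 − R1: [0, 2, 3, 3, -6, -4]
R3 ← R3 + (1/2)·R1: [0, -2, -3, -3, 6, 4]
R4 ← R4 − (1/2)·R1: [0, -2, -3, -3, 6, 4]
R3 ← R3 + R2: [0, 0, 0, 0, 0, 0]
R4 ← R4 + R2: [0, 0, 0, 0, 0, 0]
2 nonzero rows, so rank(T) = 2.
T has 6 columns; by rank–nullity, nullity = 6 − 2 = 4.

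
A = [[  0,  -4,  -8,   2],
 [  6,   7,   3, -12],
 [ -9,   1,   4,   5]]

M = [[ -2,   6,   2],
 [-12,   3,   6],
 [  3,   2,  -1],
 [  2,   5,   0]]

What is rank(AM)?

First compute AM:
[[ 28, -18, -16],
 [-111,   3,  51],
 [ 28, -18, -16]]
Now row reduce the product.
R2 ← R2 + (111/28)·R1: [0, -957/14, -87/7]
R3 ← R3 − R1: [0, 0, 0]
2 nonzero rows, so rank(AM) = 2.

2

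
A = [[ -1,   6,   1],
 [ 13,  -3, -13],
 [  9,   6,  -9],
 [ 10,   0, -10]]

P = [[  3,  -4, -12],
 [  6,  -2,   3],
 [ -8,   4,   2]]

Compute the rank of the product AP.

First compute AP:
[[ 25,  -4,  32],
 [125, -98, -191],
 [135, -84, -108],
 [110, -80, -140]]
Now row reduce the product.
R2 ← R2 − (5)·R1: [0, -78, -351]
R3 ← R3 − (27/5)·R1: [0, -312/5, -1404/5]
R4 ← R4 − (22/5)·R1: [0, -312/5, -1404/5]
R3 ← R3 − (4/5)·R2: [0, 0, 0]
R4 ← R4 − (4/5)·R2: [0, 0, 0]
2 nonzero rows, so rank(AP) = 2.

2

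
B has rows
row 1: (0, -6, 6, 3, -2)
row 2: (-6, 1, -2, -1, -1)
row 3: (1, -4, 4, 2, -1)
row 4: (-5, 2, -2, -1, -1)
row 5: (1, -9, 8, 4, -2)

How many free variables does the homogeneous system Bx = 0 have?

Row reduce to echelon form.
Swap R1 ↔ R2
R3 ← R3 + (1/6)·R1: [0, -23/6, 11/3, 11/6, -7/6]
R4 ← R4 − (5/6)·R1: [0, 7/6, -1/3, -1/6, -1/6]
R5 ← R5 + (1/6)·R1: [0, -53/6, 23/3, 23/6, -13/6]
R3 ← R3 − (23/36)·R2: [0, 0, -1/6, -1/12, 1/9]
R4 ← R4 + (7/36)·R2: [0, 0, 5/6, 5/12, -5/9]
R5 ← R5 − (53/36)·R2: [0, 0, -7/6, -7/12, 7/9]
R4 ← R4 + (5)·R3: [0, 0, 0, 0, 0]
R5 ← R5 − (7)·R3: [0, 0, 0, 0, 0]
3 nonzero rows, so rank(B) = 3.
B has 5 columns; by rank–nullity, nullity = 5 − 3 = 2.

2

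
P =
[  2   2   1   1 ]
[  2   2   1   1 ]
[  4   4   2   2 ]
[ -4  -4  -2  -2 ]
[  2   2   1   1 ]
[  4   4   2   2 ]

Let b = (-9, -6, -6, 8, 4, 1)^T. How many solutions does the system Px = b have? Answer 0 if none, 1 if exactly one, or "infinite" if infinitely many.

Row reduce the augmented matrix [P | b].
R2 ← R2 − R1: [0, 0, 0, 0, 3]
R3 ← R3 − (2)·R1: [0, 0, 0, 0, 12]
R4 ← R4 + (2)·R1: [0, 0, 0, 0, -10]
R5 ← R5 − R1: [0, 0, 0, 0, 13]
R6 ← R6 − (2)·R1: [0, 0, 0, 0, 19]
R3 ← R3 − (4)·R2: [0, 0, 0, 0, 0]
R4 ← R4 + (10/3)·R2: [0, 0, 0, 0, 0]
R5 ← R5 − (13/3)·R2: [0, 0, 0, 0, 0]
R6 ← R6 − (19/3)·R2: [0, 0, 0, 0, 0]
The echelon form has 2 nonzero rows; the last pivot sits in the augmented column, so rank(P) = 1 but rank([P|b]) = 2.
Since the ranks differ, the system is inconsistent.
It has no solutions.

0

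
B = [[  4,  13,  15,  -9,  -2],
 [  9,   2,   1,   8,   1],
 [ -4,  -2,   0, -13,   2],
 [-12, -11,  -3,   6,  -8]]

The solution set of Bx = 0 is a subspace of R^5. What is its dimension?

1

Row reduce to echelon form.
R2 ← R2 − (9/4)·R1: [0, -109/4, -131/4, 113/4, 11/2]
R3 ← R3 + R1: [0, 11, 15, -22, 0]
R4 ← R4 + (3)·R1: [0, 28, 42, -21, -14]
R3 ← R3 + (44/109)·R2: [0, 0, 194/109, -1155/109, 242/109]
R4 ← R4 + (112/109)·R2: [0, 0, 910/109, 875/109, -910/109]
R4 ← R4 − (455/97)·R3: [0, 0, 0, 5600/97, -1820/97]
4 nonzero rows, so rank(B) = 4.
B has 5 columns; by rank–nullity, nullity = 5 − 4 = 1.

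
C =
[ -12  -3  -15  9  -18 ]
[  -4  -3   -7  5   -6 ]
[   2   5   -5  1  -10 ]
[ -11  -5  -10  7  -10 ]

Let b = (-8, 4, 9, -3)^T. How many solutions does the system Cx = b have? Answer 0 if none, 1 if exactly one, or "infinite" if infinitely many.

0

Row reduce the augmented matrix [C | b].
R2 ← R2 − (1/3)·R1: [0, -2, -2, 2, 0, 20/3]
R3 ← R3 + (1/6)·R1: [0, 9/2, -15/2, 5/2, -13, 23/3]
R4 ← R4 − (11/12)·R1: [0, -9/4, 15/4, -5/4, 13/2, 13/3]
R3 ← R3 + (9/4)·R2: [0, 0, -12, 7, -13, 68/3]
R4 ← R4 − (9/8)·R2: [0, 0, 6, -7/2, 13/2, -19/6]
R4 ← R4 + (1/2)·R3: [0, 0, 0, 0, 0, 49/6]
The echelon form has 4 nonzero rows; the last pivot sits in the augmented column, so rank(C) = 3 but rank([C|b]) = 4.
Since the ranks differ, the system is inconsistent.
It has no solutions.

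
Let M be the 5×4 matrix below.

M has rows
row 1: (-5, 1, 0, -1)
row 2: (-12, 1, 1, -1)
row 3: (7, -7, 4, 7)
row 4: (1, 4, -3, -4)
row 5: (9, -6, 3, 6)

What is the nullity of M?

Row reduce to echelon form.
R2 ← R2 − (12/5)·R1: [0, -7/5, 1, 7/5]
R3 ← R3 + (7/5)·R1: [0, -28/5, 4, 28/5]
R4 ← R4 + (1/5)·R1: [0, 21/5, -3, -21/5]
R5 ← R5 + (9/5)·R1: [0, -21/5, 3, 21/5]
R3 ← R3 − (4)·R2: [0, 0, 0, 0]
R4 ← R4 + (3)·R2: [0, 0, 0, 0]
R5 ← R5 − (3)·R2: [0, 0, 0, 0]
2 nonzero rows, so rank(M) = 2.
M has 4 columns; by rank–nullity, nullity = 4 − 2 = 2.

2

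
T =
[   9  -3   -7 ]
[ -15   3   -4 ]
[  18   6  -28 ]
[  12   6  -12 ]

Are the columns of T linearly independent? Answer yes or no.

Row reduce T to echelon form.
R2 ← R2 + (5/3)·R1: [0, -2, -47/3]
R3 ← R3 − (2)·R1: [0, 12, -14]
R4 ← R4 − (4/3)·R1: [0, 10, -8/3]
R3 ← R3 + (6)·R2: [0, 0, -108]
R4 ← R4 + (5)·R2: [0, 0, -81]
R4 ← R4 − (3/4)·R3: [0, 0, 0]
3 pivots among 3 columns.
Every column is a pivot column, so the columns are linearly independent.

yes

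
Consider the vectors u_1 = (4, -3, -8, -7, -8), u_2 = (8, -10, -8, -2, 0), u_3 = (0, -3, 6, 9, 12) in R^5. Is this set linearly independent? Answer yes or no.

Form the matrix with these vectors as rows and row reduce.
R2 ← R2 − (2)·R1: [0, -4, 8, 12, 16]
R3 ← R3 − (3/4)·R2: [0, 0, 0, 0, 0]
2 nonzero rows, so the 3 vectors span a space of dimension 2.
Since 2 < 3, the vectors are linearly dependent.

no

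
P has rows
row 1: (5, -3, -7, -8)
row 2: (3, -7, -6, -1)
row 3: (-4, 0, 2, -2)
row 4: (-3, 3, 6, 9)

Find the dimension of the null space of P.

Row reduce to echelon form.
R2 ← R2 − (3/5)·R1: [0, -26/5, -9/5, 19/5]
R3 ← R3 + (4/5)·R1: [0, -12/5, -18/5, -42/5]
R4 ← R4 + (3/5)·R1: [0, 6/5, 9/5, 21/5]
R3 ← R3 − (6/13)·R2: [0, 0, -36/13, -132/13]
R4 ← R4 + (3/13)·R2: [0, 0, 18/13, 66/13]
R4 ← R4 + (1/2)·R3: [0, 0, 0, 0]
3 nonzero rows, so rank(P) = 3.
P has 4 columns; by rank–nullity, nullity = 4 − 3 = 1.

1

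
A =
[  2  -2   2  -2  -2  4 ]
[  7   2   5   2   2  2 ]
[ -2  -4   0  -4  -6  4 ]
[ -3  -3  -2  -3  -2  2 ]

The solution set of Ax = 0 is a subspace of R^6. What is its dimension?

3

Row reduce to echelon form.
R2 ← R2 − (7/2)·R1: [0, 9, -2, 9, 9, -12]
R3 ← R3 + R1: [0, -6, 2, -6, -8, 8]
R4 ← R4 + (3/2)·R1: [0, -6, 1, -6, -5, 8]
R3 ← R3 + (2/3)·R2: [0, 0, 2/3, 0, -2, 0]
R4 ← R4 + (2/3)·R2: [0, 0, -1/3, 0, 1, 0]
R4 ← R4 + (1/2)·R3: [0, 0, 0, 0, 0, 0]
3 nonzero rows, so rank(A) = 3.
A has 6 columns; by rank–nullity, nullity = 6 − 3 = 3.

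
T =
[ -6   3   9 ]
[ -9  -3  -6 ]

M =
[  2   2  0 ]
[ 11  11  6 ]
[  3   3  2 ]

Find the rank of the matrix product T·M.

2

First compute TM:
[[ 48,  48,  36],
 [-69, -69, -30]]
Now row reduce the product.
R2 ← R2 + (23/16)·R1: [0, 0, 87/4]
2 nonzero rows, so rank(TM) = 2.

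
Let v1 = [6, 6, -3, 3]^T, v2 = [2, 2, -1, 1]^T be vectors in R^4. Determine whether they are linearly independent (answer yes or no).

Form the matrix with these vectors as rows and row reduce.
R2 ← R2 − (1/3)·R1: [0, 0, 0, 0]
1 nonzero row, so the 2 vectors span a space of dimension 1.
Since 1 < 2, the vectors are linearly dependent.

no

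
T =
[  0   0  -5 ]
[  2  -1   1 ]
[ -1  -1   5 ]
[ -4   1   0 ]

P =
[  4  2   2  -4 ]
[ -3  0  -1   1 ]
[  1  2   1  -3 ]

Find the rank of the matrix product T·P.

2

First compute TP:
[[ -5, -10,  -5,  15],
 [ 12,   6,   6, -12],
 [  4,   8,   4, -12],
 [-19,  -8,  -9,  17]]
Now row reduce the product.
R2 ← R2 + (12/5)·R1: [0, -18, -6, 24]
R3 ← R3 + (4/5)·R1: [0, 0, 0, 0]
R4 ← R4 − (19/5)·R1: [0, 30, 10, -40]
R4 ← R4 + (5/3)·R2: [0, 0, 0, 0]
2 nonzero rows, so rank(TP) = 2.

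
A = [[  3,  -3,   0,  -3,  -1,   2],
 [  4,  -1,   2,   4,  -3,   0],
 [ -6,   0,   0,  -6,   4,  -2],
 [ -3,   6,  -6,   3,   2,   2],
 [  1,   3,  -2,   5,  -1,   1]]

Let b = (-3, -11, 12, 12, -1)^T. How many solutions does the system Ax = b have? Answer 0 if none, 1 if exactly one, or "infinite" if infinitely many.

infinite

Row reduce the augmented matrix [A | b].
R2 ← R2 − (4/3)·R1: [0, 3, 2, 8, -5/3, -8/3, -7]
R3 ← R3 + (2)·R1: [0, -6, 0, -12, 2, 2, 6]
R4 ← R4 + R1: [0, 3, -6, 0, 1, 4, 9]
R5 ← R5 − (1/3)·R1: [0, 4, -2, 6, -2/3, 1/3, 0]
R3 ← R3 + (2)·R2: [0, 0, 4, 4, -4/3, -10/3, -8]
R4 ← R4 − R2: [0, 0, -8, -8, 8/3, 20/3, 16]
R5 ← R5 − (4/3)·R2: [0, 0, -14/3, -14/3, 14/9, 35/9, 28/3]
R4 ← R4 + (2)·R3: [0, 0, 0, 0, 0, 0, 0]
R5 ← R5 + (7/6)·R3: [0, 0, 0, 0, 0, 0, 0]
The echelon form has 3 nonzero rows, and every pivot lies in the first 6 columns, so rank(A) = rank([A|b]) = 3.
The system is consistent.
rank = 3 < 6 unknowns, so there are infinitely many solutions.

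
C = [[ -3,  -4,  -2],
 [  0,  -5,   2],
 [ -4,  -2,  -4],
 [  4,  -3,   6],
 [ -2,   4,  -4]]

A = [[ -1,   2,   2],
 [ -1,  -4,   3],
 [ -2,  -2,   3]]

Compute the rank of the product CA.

First compute CA:
[[ 11,  14, -24],
 [  1,  16,  -9],
 [ 14,   8, -26],
 [-13,   8,  17],
 [  6, -12,  -4]]
Now row reduce the product.
R2 ← R2 − (1/11)·R1: [0, 162/11, -75/11]
R3 ← R3 − (14/11)·R1: [0, -108/11, 50/11]
R4 ← R4 + (13/11)·R1: [0, 270/11, -125/11]
R5 ← R5 − (6/11)·R1: [0, -216/11, 100/11]
R3 ← R3 + (2/3)·R2: [0, 0, 0]
R4 ← R4 − (5/3)·R2: [0, 0, 0]
R5 ← R5 + (4/3)·R2: [0, 0, 0]
2 nonzero rows, so rank(CA) = 2.

2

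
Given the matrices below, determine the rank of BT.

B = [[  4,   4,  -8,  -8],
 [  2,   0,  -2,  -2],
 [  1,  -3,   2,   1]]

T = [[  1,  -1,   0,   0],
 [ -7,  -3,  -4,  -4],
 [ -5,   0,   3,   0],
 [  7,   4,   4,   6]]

3

First compute BT:
[[-40, -48, -72, -64],
 [ -2, -10, -14, -12],
 [ 19,  12,  22,  18]]
Now row reduce the product.
R2 ← R2 − (1/20)·R1: [0, -38/5, -52/5, -44/5]
R3 ← R3 + (19/40)·R1: [0, -54/5, -61/5, -62/5]
R3 ← R3 − (27/19)·R2: [0, 0, 49/19, 2/19]
3 nonzero rows, so rank(BT) = 3.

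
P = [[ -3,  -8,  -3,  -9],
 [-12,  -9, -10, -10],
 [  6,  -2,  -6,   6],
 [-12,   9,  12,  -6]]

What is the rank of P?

Row reduce to echelon form.
R2 ← R2 − (4)·R1: [0, 23, 2, 26]
R3 ← R3 + (2)·R1: [0, -18, -12, -12]
R4 ← R4 − (4)·R1: [0, 41, 24, 30]
R3 ← R3 + (18/23)·R2: [0, 0, -240/23, 192/23]
R4 ← R4 − (41/23)·R2: [0, 0, 470/23, -376/23]
R4 ← R4 + (47/24)·R3: [0, 0, 0, 0]
Echelon form has 3 nonzero rows, so rank(P) = 3.

3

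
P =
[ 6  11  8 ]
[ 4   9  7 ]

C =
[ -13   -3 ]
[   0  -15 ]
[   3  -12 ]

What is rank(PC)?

First compute PC:
[[-54, -279],
 [-31, -231]]
Now row reduce the product.
R2 ← R2 − (31/54)·R1: [0, -425/6]
2 nonzero rows, so rank(PC) = 2.

2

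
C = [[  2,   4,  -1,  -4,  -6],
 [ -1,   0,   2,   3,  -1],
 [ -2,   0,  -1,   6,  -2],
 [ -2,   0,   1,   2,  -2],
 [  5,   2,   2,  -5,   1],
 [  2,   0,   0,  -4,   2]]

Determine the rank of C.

4

Row reduce to echelon form.
R2 ← R2 + (1/2)·R1: [0, 2, 3/2, 1, -4]
R3 ← R3 + R1: [0, 4, -2, 2, -8]
R4 ← R4 + R1: [0, 4, 0, -2, -8]
R5 ← R5 − (5/2)·R1: [0, -8, 9/2, 5, 16]
R6 ← R6 − R1: [0, -4, 1, 0, 8]
R3 ← R3 − (2)·R2: [0, 0, -5, 0, 0]
R4 ← R4 − (2)·R2: [0, 0, -3, -4, 0]
R5 ← R5 + (4)·R2: [0, 0, 21/2, 9, 0]
R6 ← R6 + (2)·R2: [0, 0, 4, 2, 0]
R4 ← R4 − (3/5)·R3: [0, 0, 0, -4, 0]
R5 ← R5 + (21/10)·R3: [0, 0, 0, 9, 0]
R6 ← R6 + (4/5)·R3: [0, 0, 0, 2, 0]
R5 ← R5 + (9/4)·R4: [0, 0, 0, 0, 0]
R6 ← R6 + (1/2)·R4: [0, 0, 0, 0, 0]
Echelon form has 4 nonzero rows, so rank(C) = 4.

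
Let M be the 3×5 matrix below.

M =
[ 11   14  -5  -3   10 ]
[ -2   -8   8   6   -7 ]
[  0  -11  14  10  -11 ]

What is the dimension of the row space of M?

3

Row reduce to echelon form.
R2 ← R2 + (2/11)·R1: [0, -60/11, 78/11, 60/11, -57/11]
R3 ← R3 − (121/60)·R2: [0, 0, -3/10, -1, -11/20]
Echelon form has 3 nonzero rows, so rank(M) = 3.
The row space has dimension equal to the rank: 3.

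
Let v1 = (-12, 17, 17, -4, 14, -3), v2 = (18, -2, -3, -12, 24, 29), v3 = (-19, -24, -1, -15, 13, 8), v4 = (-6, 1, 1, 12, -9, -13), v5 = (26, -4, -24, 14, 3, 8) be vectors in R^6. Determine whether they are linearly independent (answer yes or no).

Form the matrix with these vectors as rows and row reduce.
R2 ← R2 + (3/2)·R1: [0, 47/2, 45/2, -18, 45, 49/2]
R3 ← R3 − (19/12)·R1: [0, -611/12, -335/12, -26/3, -55/6, 51/4]
R4 ← R4 − (1/2)·R1: [0, -15/2, -15/2, 14, -16, -23/2]
R5 ← R5 + (13/6)·R1: [0, 197/6, 77/6, 16/3, 100/3, 3/2]
R3 ← R3 + (13/6)·R2: [0, 0, 125/6, -143/3, 265/3, 395/6]
R4 ← R4 + (15/47)·R2: [0, 0, -15/47, 388/47, -77/47, -173/47]
R5 ← R5 − (197/141)·R2: [0, 0, -2623/141, 4298/141, -4165/141, -4615/141]
R4 ← R4 + (18/1175)·R3: [0, 0, 0, 8842/1175, -67/235, -628/235]
R5 ← R5 + (5246/5875)·R3: [0, 0, 0, -70976/5875, 57971/1175, 30614/1175]
R5 ← R5 + (35488/22105)·R4: [0, 0, 0, 0, 1080477/22105, 481098/22105]
5 nonzero rows, so the 5 vectors span a space of dimension 5.
Since 5 = 5, the vectors are linearly independent.

yes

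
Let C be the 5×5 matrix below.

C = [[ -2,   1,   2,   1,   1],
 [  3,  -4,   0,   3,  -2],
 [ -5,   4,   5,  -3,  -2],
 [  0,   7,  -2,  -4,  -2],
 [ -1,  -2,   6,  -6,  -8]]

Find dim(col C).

Row reduce to echelon form.
R2 ← R2 + (3/2)·R1: [0, -5/2, 3, 9/2, -1/2]
R3 ← R3 − (5/2)·R1: [0, 3/2, 0, -11/2, -9/2]
R5 ← R5 − (1/2)·R1: [0, -5/2, 5, -13/2, -17/2]
R3 ← R3 + (3/5)·R2: [0, 0, 9/5, -14/5, -24/5]
R4 ← R4 + (14/5)·R2: [0, 0, 32/5, 43/5, -17/5]
R5 ← R5 − R2: [0, 0, 2, -11, -8]
R4 ← R4 − (32/9)·R3: [0, 0, 0, 167/9, 41/3]
R5 ← R5 − (10/9)·R3: [0, 0, 0, -71/9, -8/3]
R5 ← R5 + (71/167)·R4: [0, 0, 0, 0, 525/167]
Echelon form has 5 nonzero rows, so rank(C) = 5.
The column space has dimension equal to the rank: 5.

5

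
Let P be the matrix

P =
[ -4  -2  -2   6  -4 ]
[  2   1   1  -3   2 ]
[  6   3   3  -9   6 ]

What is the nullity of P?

4

Row reduce to echelon form.
R2 ← R2 + (1/2)·R1: [0, 0, 0, 0, 0]
R3 ← R3 + (3/2)·R1: [0, 0, 0, 0, 0]
1 nonzero row, so rank(P) = 1.
P has 5 columns; by rank–nullity, nullity = 5 − 1 = 4.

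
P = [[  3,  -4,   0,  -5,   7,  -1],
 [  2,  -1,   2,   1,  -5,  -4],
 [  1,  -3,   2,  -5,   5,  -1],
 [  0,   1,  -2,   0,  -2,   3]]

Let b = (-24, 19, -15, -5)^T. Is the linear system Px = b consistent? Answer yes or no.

yes

Row reduce the augmented matrix [P | b].
R2 ← R2 − (2/3)·R1: [0, 5/3, 2, 13/3, -29/3, -10/3, 35]
R3 ← R3 − (1/3)·R1: [0, -5/3, 2, -10/3, 8/3, -2/3, -7]
R3 ← R3 + R2: [0, 0, 4, 1, -7, -4, 28]
R4 ← R4 − (3/5)·R2: [0, 0, -16/5, -13/5, 19/5, 5, -26]
R4 ← R4 + (4/5)·R3: [0, 0, 0, -9/5, -9/5, 9/5, -18/5]
The echelon form has 4 nonzero rows, and every pivot lies in the first 6 columns, so rank(P) = rank([P|b]) = 4.
The system is consistent.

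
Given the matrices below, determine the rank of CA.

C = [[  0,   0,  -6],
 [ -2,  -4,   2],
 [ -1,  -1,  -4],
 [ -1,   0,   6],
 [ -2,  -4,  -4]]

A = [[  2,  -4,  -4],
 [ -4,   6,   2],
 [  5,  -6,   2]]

2

First compute CA:
[[-30,  36, -12],
 [ 22, -28,   4],
 [-18,  22,  -6],
 [ 28, -32,  16],
 [ -8,   8,  -8]]
Now row reduce the product.
R2 ← R2 + (11/15)·R1: [0, -8/5, -24/5]
R3 ← R3 − (3/5)·R1: [0, 2/5, 6/5]
R4 ← R4 + (14/15)·R1: [0, 8/5, 24/5]
R5 ← R5 − (4/15)·R1: [0, -8/5, -24/5]
R3 ← R3 + (1/4)·R2: [0, 0, 0]
R4 ← R4 + R2: [0, 0, 0]
R5 ← R5 − R2: [0, 0, 0]
2 nonzero rows, so rank(CA) = 2.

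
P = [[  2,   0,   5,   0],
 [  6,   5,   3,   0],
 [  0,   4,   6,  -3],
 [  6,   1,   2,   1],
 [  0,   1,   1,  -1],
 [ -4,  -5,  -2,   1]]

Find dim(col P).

4

Row reduce to echelon form.
R2 ← R2 − (3)·R1: [0, 5, -12, 0]
R4 ← R4 − (3)·R1: [0, 1, -13, 1]
R6 ← R6 + (2)·R1: [0, -5, 8, 1]
R3 ← R3 − (4/5)·R2: [0, 0, 78/5, -3]
R4 ← R4 − (1/5)·R2: [0, 0, -53/5, 1]
R5 ← R5 − (1/5)·R2: [0, 0, 17/5, -1]
R6 ← R6 + R2: [0, 0, -4, 1]
R4 ← R4 + (53/78)·R3: [0, 0, 0, -27/26]
R5 ← R5 − (17/78)·R3: [0, 0, 0, -9/26]
R6 ← R6 + (10/39)·R3: [0, 0, 0, 3/13]
R5 ← R5 − (1/3)·R4: [0, 0, 0, 0]
R6 ← R6 + (2/9)·R4: [0, 0, 0, 0]
Echelon form has 4 nonzero rows, so rank(P) = 4.
The column space has dimension equal to the rank: 4.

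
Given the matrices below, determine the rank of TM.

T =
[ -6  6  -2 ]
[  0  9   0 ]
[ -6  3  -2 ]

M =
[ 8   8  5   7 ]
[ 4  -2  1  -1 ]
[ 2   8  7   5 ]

2

First compute TM:
[[-28, -76, -38, -58],
 [ 36, -18,   9,  -9],
 [-40, -70, -41, -55]]
Now row reduce the product.
R2 ← R2 + (9/7)·R1: [0, -810/7, -279/7, -585/7]
R3 ← R3 − (10/7)·R1: [0, 270/7, 93/7, 195/7]
R3 ← R3 + (1/3)·R2: [0, 0, 0, 0]
2 nonzero rows, so rank(TM) = 2.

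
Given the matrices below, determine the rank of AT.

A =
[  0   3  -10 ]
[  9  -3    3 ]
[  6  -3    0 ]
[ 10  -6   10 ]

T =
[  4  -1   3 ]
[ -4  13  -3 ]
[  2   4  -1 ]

3

First compute AT:
[[-32,  -1,   1],
 [ 54, -36,  33],
 [ 36, -45,  27],
 [ 84, -48,  38]]
Now row reduce the product.
R2 ← R2 + (27/16)·R1: [0, -603/16, 555/16]
R3 ← R3 + (9/8)·R1: [0, -369/8, 225/8]
R4 ← R4 + (21/8)·R1: [0, -405/8, 325/8]
R3 ← R3 − (82/67)·R2: [0, 0, -960/67]
R4 ← R4 − (90/67)·R2: [0, 0, -400/67]
R4 ← R4 − (5/12)·R3: [0, 0, 0]
3 nonzero rows, so rank(AT) = 3.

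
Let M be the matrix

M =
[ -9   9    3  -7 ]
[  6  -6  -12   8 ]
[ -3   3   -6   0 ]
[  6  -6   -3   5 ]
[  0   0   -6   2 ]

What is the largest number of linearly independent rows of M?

Row reduce to echelon form.
R2 ← R2 + (2/3)·R1: [0, 0, -10, 10/3]
R3 ← R3 − (1/3)·R1: [0, 0, -7, 7/3]
R4 ← R4 + (2/3)·R1: [0, 0, -1, 1/3]
R3 ← R3 − (7/10)·R2: [0, 0, 0, 0]
R4 ← R4 − (1/10)·R2: [0, 0, 0, 0]
R5 ← R5 − (3/5)·R2: [0, 0, 0, 0]
Echelon form has 2 nonzero rows, so rank(M) = 2.
The rank gives the maximum number of linearly independent rows: 2.

2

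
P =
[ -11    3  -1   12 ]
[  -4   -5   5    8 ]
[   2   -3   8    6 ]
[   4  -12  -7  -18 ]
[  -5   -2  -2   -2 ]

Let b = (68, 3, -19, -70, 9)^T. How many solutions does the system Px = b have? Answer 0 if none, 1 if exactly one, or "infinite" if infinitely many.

Row reduce the augmented matrix [P | b].
R2 ← R2 − (4/11)·R1: [0, -67/11, 59/11, 40/11, -239/11]
R3 ← R3 + (2/11)·R1: [0, -27/11, 86/11, 90/11, -73/11]
R4 ← R4 + (4/11)·R1: [0, -120/11, -81/11, -150/11, -498/11]
R5 ← R5 − (5/11)·R1: [0, -37/11, -17/11, -82/11, -241/11]
R3 ← R3 − (27/67)·R2: [0, 0, 379/67, 450/67, 142/67]
R4 ← R4 − (120/67)·R2: [0, 0, -1137/67, -1350/67, -426/67]
R5 ← R5 − (37/67)·R2: [0, 0, -302/67, -634/67, -664/67]
R4 ← R4 + (3)·R3: [0, 0, 0, 0, 0]
R5 ← R5 + (302/379)·R3: [0, 0, 0, -1558/379, -3116/379]
Swap R4 ↔ R5
The echelon form has 4 nonzero rows, and every pivot lies in the first 4 columns, so rank(P) = rank([P|b]) = 4.
The system is consistent.
rank = 4 = number of unknowns, so the solution is unique.

1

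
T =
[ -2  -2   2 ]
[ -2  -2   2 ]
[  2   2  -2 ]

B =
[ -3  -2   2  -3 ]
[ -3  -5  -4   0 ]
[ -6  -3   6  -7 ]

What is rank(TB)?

1

First compute TB:
[[  0,   8,  16,  -8],
 [  0,   8,  16,  -8],
 [  0,  -8, -16,   8]]
Now row reduce the product.
R2 ← R2 − R1: [0, 0, 0, 0]
R3 ← R3 + R1: [0, 0, 0, 0]
1 nonzero row, so rank(TB) = 1.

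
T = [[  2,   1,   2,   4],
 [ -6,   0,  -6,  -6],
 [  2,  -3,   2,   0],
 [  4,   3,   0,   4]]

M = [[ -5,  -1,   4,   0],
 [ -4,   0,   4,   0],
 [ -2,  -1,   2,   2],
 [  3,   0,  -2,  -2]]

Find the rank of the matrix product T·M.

4

First compute TM:
[[ -6,  -4,   8,  -4],
 [ 24,  12, -24,   0],
 [ -2,  -4,   0,   4],
 [-20,  -4,  20,  -8]]
Now row reduce the product.
R2 ← R2 + (4)·R1: [0, -4, 8, -16]
R3 ← R3 − (1/3)·R1: [0, -8/3, -8/3, 16/3]
R4 ← R4 − (10/3)·R1: [0, 28/3, -20/3, 16/3]
R3 ← R3 − (2/3)·R2: [0, 0, -8, 16]
R4 ← R4 + (7/3)·R2: [0, 0, 12, -32]
R4 ← R4 + (3/2)·R3: [0, 0, 0, -8]
4 nonzero rows, so rank(TM) = 4.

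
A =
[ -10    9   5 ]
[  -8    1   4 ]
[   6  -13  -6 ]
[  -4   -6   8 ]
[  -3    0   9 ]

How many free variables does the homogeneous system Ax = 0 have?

Row reduce to echelon form.
R2 ← R2 − (4/5)·R1: [0, -31/5, 0]
R3 ← R3 + (3/5)·R1: [0, -38/5, -3]
R4 ← R4 − (2/5)·R1: [0, -48/5, 6]
R5 ← R5 − (3/10)·R1: [0, -27/10, 15/2]
R3 ← R3 − (38/31)·R2: [0, 0, -3]
R4 ← R4 − (48/31)·R2: [0, 0, 6]
R5 ← R5 − (27/62)·R2: [0, 0, 15/2]
R4 ← R4 + (2)·R3: [0, 0, 0]
R5 ← R5 + (5/2)·R3: [0, 0, 0]
3 nonzero rows, so rank(A) = 3.
A has 3 columns; by rank–nullity, nullity = 3 − 3 = 0.

0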